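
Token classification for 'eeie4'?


Pattern: letter/underscore followed by alphanumerics, not a keyword
Type: IDENTIFIER


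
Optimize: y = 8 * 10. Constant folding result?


8 * 10 = 80 at compile time
Optimized: y = 80


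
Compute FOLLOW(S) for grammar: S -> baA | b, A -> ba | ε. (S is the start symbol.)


$ ∈ FOLLOW(S). For each A -> αBβ: add FIRST(β)\{ε} to FOLLOW(B); if β nullable, add FOLLOW(A).
FOLLOW(S) = {$}


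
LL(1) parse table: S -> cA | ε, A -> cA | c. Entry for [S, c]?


For [S, c]: 'c' ∈ FIRST(cA)
Entry: S -> cA


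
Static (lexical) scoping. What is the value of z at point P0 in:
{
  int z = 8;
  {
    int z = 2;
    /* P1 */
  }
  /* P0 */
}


z declared in the same block as P0
z = 8


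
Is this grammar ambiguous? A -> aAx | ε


balanced a^n…x^n: each string has a unique parse
Unambiguous


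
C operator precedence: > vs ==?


'>' is relational (level 7); '==' is equality (level 6)
Higher level binds tighter
'>' has higher precedence than '=='


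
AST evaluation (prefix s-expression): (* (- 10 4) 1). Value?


Evaluate inner: (- 10 4) = 6
Evaluate root: (* 6 1) = 6
Result: 6


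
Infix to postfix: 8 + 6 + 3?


Left to right (same or higher precedence on left)
Postfix: 8 6 + 3 +


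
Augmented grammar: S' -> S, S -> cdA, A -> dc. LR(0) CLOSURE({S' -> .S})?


Start: S' -> .S
For each item with dot before a nonterminal B, add B -> .γ for every B-production
Closure: [S' -> .S, S -> .cdA]


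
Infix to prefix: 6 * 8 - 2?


left-to-right (same/higher precedence on left): tree is (- (* 6 8) 2)
Prefix: - * 6 8 2


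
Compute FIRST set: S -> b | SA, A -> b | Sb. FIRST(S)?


Per alternative of S: FIRST(b) = {b}; FIRST(SA) = {b}
FIRST(S) = {b}


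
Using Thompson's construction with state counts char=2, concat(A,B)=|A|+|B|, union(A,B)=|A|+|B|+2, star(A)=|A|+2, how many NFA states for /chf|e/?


Syntax tree has 4 char leaf(s), 1 union(s), 0 star(s)
chars contribute 4×2 = 8; each union adds +2; each star adds +2
Total: 8 + 2 + 0 = 10 states


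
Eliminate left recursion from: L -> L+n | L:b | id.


Left-recursive alternatives: L+n, L:b; non-recursive: id
Introduce L': L -> idL', L' -> +nL' | :bL' | ε


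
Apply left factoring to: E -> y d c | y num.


Common prefix: 'y'
Factored: E -> y E', E' -> d c | num


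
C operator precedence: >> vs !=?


'>>' is shift (level 8); '!=' is equality (level 6)
Higher level binds tighter
'>>' has higher precedence than '!='


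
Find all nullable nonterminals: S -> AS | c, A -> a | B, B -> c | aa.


A nonterminal is nullable iff some alternative derives ε (directly, or every symbol in it is nullable)
Nullable: {}


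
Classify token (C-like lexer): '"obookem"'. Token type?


Pattern: double-quoted sequence
Type: STRING_LITERAL


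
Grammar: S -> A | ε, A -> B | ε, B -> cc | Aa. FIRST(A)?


Per alternative of A: FIRST(B) = {a, c}; FIRST(ε) = {ε}
FIRST(A) = {a, c, ε}


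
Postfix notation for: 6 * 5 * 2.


Left to right (same or higher precedence on left)
Postfix: 6 5 * 2 *


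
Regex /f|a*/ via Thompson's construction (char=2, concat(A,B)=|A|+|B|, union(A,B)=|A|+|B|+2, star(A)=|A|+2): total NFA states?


Syntax tree has 2 char leaf(s), 1 union(s), 1 star(s)
chars contribute 2×2 = 4; each union adds +2; each star adds +2
Total: 4 + 2 + 2 = 8 states


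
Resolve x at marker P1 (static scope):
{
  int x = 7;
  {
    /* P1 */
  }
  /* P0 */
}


P1's block does not declare x; resolves to the enclosing declaration at depth 0
x = 7


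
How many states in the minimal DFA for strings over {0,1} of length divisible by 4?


Track length mod 4: states 0..3, accept at 0
Minimal DFA: 4 states


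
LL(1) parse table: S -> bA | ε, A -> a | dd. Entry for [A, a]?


For [A, a]: 'a' ∈ FIRST(a)
Entry: A -> a


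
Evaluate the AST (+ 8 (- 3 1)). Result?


Evaluate inner: (- 3 1) = 2
Evaluate root: (+ 8 2) = 10
Result: 10


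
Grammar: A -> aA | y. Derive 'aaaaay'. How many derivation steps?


Derivation: A => aA => aaA => aaaA => aaaaA => aaaaaA => aaaaay
Steps: 6


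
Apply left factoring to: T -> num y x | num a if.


Common prefix: 'num'
Factored: T -> num T', T' -> y x | a if


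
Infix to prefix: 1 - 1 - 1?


left-to-right (same/higher precedence on left): tree is (- (- 1 1) 1)
Prefix: - - 1 1 1


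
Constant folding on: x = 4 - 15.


4 - 15 = -11 at compile time
Optimized: x = -11


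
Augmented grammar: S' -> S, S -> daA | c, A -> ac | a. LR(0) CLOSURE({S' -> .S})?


Start: S' -> .S
For each item with dot before a nonterminal B, add B -> .γ for every B-production
Closure: [S' -> .S, S -> .daA, S -> .c]


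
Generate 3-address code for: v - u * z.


Break into single-operator statements:
t1 = u * z
t2 = v - t1


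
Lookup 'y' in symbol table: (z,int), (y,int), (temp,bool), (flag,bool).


Lookup 'y' → type int


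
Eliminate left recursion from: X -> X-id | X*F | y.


Left-recursive alternatives: X-id, X*F; non-recursive: y
Introduce X': X -> yX', X' -> -idX' | *FX' | ε


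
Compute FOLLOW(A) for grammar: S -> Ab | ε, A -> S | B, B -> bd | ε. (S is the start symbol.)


$ ∈ FOLLOW(S). For each A -> αBβ: add FIRST(β)\{ε} to FOLLOW(B); if β nullable, add FOLLOW(A).
FOLLOW(A) = {b}


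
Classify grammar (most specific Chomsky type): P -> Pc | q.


Left-linear: every RHS is a terminal or one nonterminal followed by a terminal
Classification: Type 3 (Regular)


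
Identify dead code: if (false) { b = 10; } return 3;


condition is constant false, so the whole block is unreachable
Dead: 'if (false) { b = 10; }'


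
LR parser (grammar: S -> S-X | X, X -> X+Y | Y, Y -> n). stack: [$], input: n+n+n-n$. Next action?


no handle on stack; shift 'n'
Action: shift


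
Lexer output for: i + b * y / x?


Scan left to right, longest-match per lexeme
Tokens: ID(i), OP(+), ID(b), OP(*), ID(y), OP(/), ID(x)


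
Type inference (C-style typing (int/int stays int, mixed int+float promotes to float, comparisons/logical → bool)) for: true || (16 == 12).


Operand types: bool || bool
Rule: logical operators take bool operands and yield bool
Result type: bool


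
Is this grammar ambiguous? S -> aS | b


right-linear, alternatives start with distinct terminals 'a' vs 'b': unique leftmost derivation
Unambiguous


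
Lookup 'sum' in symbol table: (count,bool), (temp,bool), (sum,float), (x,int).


Lookup 'sum' → type float


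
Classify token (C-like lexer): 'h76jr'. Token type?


Pattern: letter/underscore followed by alphanumerics, not a keyword
Type: IDENTIFIER


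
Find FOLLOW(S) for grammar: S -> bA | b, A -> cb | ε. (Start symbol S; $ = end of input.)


$ ∈ FOLLOW(S). For each A -> αBβ: add FIRST(β)\{ε} to FOLLOW(B); if β nullable, add FOLLOW(A).
FOLLOW(S) = {$}


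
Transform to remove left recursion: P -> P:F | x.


Left-recursive alternatives: P:F; non-recursive: x
Introduce P': P -> xP', P' -> :FP' | ε


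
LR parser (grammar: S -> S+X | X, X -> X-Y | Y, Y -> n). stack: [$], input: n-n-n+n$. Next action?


no handle on stack; shift 'n'
Action: shift


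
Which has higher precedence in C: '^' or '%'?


'%' is multiplicative (level 10); '^' is bitwise XOR (level 4)
Higher level binds tighter
'%' has higher precedence than '^'


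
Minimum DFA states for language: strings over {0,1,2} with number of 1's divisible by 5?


Track (count of 1) mod 5: states 0..4, accept at 0
Minimal DFA: 5 states


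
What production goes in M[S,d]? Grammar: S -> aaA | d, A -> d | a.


For [S, d]: 'd' ∈ FIRST(d)
Entry: S -> d


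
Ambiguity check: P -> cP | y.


right-linear, alternatives start with distinct terminals 'c' vs 'y': unique leftmost derivation
Unambiguous


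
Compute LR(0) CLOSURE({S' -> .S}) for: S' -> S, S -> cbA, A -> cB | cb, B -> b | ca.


Start: S' -> .S
For each item with dot before a nonterminal B, add B -> .γ for every B-production
Closure: [S' -> .S, S -> .cbA]


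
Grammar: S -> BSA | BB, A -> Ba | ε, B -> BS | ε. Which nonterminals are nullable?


A nonterminal is nullable iff some alternative derives ε (directly, or every symbol in it is nullable)
Nullable: {A, B, S}


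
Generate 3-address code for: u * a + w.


Break into single-operator statements:
t1 = u * a
t2 = t1 + w


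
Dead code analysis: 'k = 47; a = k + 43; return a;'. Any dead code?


k is read by a's definition; a is returned
No dead code


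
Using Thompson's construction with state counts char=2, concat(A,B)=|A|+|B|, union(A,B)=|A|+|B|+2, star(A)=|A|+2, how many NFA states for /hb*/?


Syntax tree has 2 char leaf(s), 0 union(s), 1 star(s)
chars contribute 2×2 = 4; each union adds +2; each star adds +2
Total: 4 + 0 + 2 = 6 states


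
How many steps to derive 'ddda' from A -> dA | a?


Derivation: A => dA => ddA => dddA => ddda
Steps: 4


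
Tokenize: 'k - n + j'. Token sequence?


Scan left to right, longest-match per lexeme
Tokens: ID(k), OP(-), ID(n), OP(+), ID(j)


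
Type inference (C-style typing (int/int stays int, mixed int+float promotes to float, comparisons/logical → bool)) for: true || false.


Operand types: bool || bool
Rule: logical operators take bool operands and yield bool
Result type: bool


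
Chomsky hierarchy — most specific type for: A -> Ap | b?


Left-linear: every RHS is a terminal or one nonterminal followed by a terminal
Classification: Type 3 (Regular)


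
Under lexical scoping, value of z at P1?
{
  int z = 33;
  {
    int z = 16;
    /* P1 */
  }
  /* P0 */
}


z declared in the same block as P1
z = 16


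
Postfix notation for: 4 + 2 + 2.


Left to right (same or higher precedence on left)
Postfix: 4 2 + 2 +


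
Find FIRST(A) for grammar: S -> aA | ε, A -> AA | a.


Per alternative of A: FIRST(AA) = {a}; FIRST(a) = {a}
FIRST(A) = {a}


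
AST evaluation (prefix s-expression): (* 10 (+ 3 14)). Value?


Evaluate inner: (+ 3 14) = 17
Evaluate root: (* 10 17) = 170
Result: 170


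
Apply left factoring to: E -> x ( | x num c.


Common prefix: 'x'
Factored: E -> x E', E' -> ( | num c


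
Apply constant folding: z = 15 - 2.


15 - 2 = 13 at compile time
Optimized: z = 13


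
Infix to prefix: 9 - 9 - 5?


left-to-right (same/higher precedence on left): tree is (- (- 9 9) 5)
Prefix: - - 9 9 5


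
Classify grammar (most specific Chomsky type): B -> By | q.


Left-linear: every RHS is a terminal or one nonterminal followed by a terminal
Classification: Type 3 (Regular)


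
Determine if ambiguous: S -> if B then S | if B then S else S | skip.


dangling else: 'if B then if B then skip else skip' parses two ways
Ambiguous


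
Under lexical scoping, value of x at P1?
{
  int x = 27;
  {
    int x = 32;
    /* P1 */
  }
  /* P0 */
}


x declared in the same block as P1
x = 32


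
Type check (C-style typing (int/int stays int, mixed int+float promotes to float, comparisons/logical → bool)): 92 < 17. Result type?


Operand types: int < int
Rule: comparison yields bool
Result type: bool


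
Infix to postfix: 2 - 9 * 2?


* has higher precedence, evaluate 9*2 first
Postfix: 2 9 2 * -


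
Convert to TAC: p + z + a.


Break into single-operator statements:
t1 = p + z
t2 = t1 + a


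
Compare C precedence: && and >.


'>' is relational (level 7); '&&' is logical AND (level 2)
Higher level binds tighter
'>' has higher precedence than '&&'


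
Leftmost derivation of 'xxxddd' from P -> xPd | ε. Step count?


Derivation: P => xPd => xxPdd => xxxPddd => xxxddd
Steps: 4


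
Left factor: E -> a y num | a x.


Common prefix: 'a'
Factored: E -> a E', E' -> y num | x


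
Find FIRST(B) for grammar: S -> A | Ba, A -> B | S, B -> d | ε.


Per alternative of B: FIRST(d) = {d}; FIRST(ε) = {ε}
FIRST(B) = {d, ε}


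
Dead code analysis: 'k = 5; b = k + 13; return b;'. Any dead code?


k is read by b's definition; b is returned
No dead code


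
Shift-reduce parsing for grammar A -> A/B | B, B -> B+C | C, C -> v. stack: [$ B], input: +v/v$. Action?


shift '+' to continue B -> B+C
Action: shift


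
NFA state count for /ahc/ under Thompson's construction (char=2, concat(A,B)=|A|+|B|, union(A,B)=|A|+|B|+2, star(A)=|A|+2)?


Syntax tree has 3 char leaf(s), 0 union(s), 0 star(s)
chars contribute 3×2 = 6; each union adds +2; each star adds +2
Total: 6 + 0 + 0 = 6 states


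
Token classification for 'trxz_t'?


Pattern: letter/underscore followed by alphanumerics, not a keyword
Type: IDENTIFIER


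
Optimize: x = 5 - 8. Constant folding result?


5 - 8 = -3 at compile time
Optimized: x = -3


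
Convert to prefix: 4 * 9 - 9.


left-to-right (same/higher precedence on left): tree is (- (* 4 9) 9)
Prefix: - * 4 9 9


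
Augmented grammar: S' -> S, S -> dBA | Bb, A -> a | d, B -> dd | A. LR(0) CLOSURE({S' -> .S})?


Start: S' -> .S
For each item with dot before a nonterminal B, add B -> .γ for every B-production
Closure: [S' -> .S, S -> .dBA, S -> .Bb, B -> .dd, B -> .A, A -> .a, A -> .d]


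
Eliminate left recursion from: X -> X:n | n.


Left-recursive alternatives: X:n; non-recursive: n
Introduce X': X -> nX', X' -> :nX' | ε


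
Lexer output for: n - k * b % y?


Scan left to right, longest-match per lexeme
Tokens: ID(n), OP(-), ID(k), OP(*), ID(b), OP(%), ID(y)


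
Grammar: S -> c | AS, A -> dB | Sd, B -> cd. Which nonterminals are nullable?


A nonterminal is nullable iff some alternative derives ε (directly, or every symbol in it is nullable)
Nullable: {}


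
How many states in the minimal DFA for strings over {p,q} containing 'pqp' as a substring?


KMP-style automaton: 3 progress states + 1 absorbing accept = 4
Minimal DFA: 4 states


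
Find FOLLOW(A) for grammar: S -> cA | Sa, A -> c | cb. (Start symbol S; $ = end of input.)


$ ∈ FOLLOW(S). For each A -> αBβ: add FIRST(β)\{ε} to FOLLOW(B); if β nullable, add FOLLOW(A).
FOLLOW(A) = {$, a}


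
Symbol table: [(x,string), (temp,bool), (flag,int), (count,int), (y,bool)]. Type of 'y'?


Lookup 'y' → type bool


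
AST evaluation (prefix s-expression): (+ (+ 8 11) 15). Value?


Evaluate inner: (+ 8 11) = 19
Evaluate root: (+ 19 15) = 34
Result: 34


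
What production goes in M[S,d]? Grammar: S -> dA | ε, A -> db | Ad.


For [S, d]: 'd' ∈ FIRST(dA)
Entry: S -> dA


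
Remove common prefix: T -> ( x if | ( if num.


Common prefix: '('
Factored: T -> ( T', T' -> x if | if num


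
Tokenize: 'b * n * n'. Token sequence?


Scan left to right, longest-match per lexeme
Tokens: ID(b), OP(*), ID(n), OP(*), ID(n)


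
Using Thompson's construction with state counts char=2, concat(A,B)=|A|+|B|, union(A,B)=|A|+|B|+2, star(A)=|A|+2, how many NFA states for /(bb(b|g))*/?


Syntax tree has 4 char leaf(s), 1 union(s), 1 star(s)
chars contribute 4×2 = 8; each union adds +2; each star adds +2
Total: 8 + 2 + 2 = 12 states


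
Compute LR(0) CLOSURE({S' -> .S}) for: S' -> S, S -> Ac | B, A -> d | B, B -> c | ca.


Start: S' -> .S
For each item with dot before a nonterminal B, add B -> .γ for every B-production
Closure: [S' -> .S, S -> .Ac, S -> .B, A -> .d, A -> .B, B -> .c, B -> .ca]


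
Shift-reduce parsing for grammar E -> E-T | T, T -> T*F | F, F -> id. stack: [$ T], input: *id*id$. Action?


shift '*' to continue T -> T*F
Action: shift


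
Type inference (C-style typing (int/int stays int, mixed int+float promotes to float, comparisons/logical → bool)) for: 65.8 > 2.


Operand types: float > int
Rule: comparison yields bool
Result type: bool


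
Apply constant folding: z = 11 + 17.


11 + 17 = 28 at compile time
Optimized: z = 28


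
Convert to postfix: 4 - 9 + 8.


Left to right (same or higher precedence on left)
Postfix: 4 9 - 8 +


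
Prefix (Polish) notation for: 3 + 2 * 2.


'*' binds tighter: tree is (+ 3 (* 2 2))
Prefix: + 3 * 2 2


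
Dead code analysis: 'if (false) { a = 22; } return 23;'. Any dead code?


condition is constant false, so the whole block is unreachable
Dead: 'if (false) { a = 22; }'


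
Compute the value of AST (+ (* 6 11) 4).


Evaluate inner: (* 6 11) = 66
Evaluate root: (+ 66 4) = 70
Result: 70


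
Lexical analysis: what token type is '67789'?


Pattern: digits only
Type: INTEGER_LITERAL


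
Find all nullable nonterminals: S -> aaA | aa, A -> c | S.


A nonterminal is nullable iff some alternative derives ε (directly, or every symbol in it is nullable)
Nullable: {}


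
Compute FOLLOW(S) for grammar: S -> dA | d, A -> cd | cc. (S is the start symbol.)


$ ∈ FOLLOW(S). For each A -> αBβ: add FIRST(β)\{ε} to FOLLOW(B); if β nullable, add FOLLOW(A).
FOLLOW(S) = {$}


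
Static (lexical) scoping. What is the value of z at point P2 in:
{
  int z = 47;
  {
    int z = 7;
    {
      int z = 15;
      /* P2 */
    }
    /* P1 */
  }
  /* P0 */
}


z declared in the same block as P2
z = 15


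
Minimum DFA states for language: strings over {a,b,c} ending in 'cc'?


Track the longest suffix of input matching a prefix of 'cc': 3 classes (prefixes of length 0..2)
Minimal DFA: 3 states


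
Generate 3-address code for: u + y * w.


Break into single-operator statements:
t1 = y * w
t2 = u + t1


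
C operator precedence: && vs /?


'/' is multiplicative (level 10); '&&' is logical AND (level 2)
Higher level binds tighter
'/' has higher precedence than '&&'


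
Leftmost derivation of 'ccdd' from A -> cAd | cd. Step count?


Derivation: A => cAd => ccdd
Steps: 2


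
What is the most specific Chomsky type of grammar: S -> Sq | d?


Left-linear: every RHS is a terminal or one nonterminal followed by a terminal
Classification: Type 3 (Regular)


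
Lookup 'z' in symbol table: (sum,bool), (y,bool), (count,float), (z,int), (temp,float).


Lookup 'z' → type int


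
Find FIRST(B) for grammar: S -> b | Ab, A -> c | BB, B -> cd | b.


Per alternative of B: FIRST(cd) = {c}; FIRST(b) = {b}
FIRST(B) = {b, c}


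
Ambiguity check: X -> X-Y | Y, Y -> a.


precedence layered via separate nonterminal Y: deterministic
Unambiguous


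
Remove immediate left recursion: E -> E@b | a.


Left-recursive alternatives: E@b; non-recursive: a
Introduce E': E -> aE', E' -> @bE' | ε


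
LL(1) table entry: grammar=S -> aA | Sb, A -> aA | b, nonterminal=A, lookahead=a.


For [A, a]: 'a' ∈ FIRST(aA)
Entry: A -> aA


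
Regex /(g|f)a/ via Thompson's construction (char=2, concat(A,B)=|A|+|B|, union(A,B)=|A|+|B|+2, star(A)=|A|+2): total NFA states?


Syntax tree has 3 char leaf(s), 1 union(s), 0 star(s)
chars contribute 3×2 = 6; each union adds +2; each star adds +2
Total: 6 + 2 + 0 = 8 states


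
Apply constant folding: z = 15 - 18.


15 - 18 = -3 at compile time
Optimized: z = -3


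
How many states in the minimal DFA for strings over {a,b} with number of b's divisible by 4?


Track (count of b) mod 4: states 0..3, accept at 0
Minimal DFA: 4 states


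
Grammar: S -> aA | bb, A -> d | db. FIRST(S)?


Per alternative of S: FIRST(aA) = {a}; FIRST(bb) = {b}
FIRST(S) = {a, b}


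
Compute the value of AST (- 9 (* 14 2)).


Evaluate inner: (* 14 2) = 28
Evaluate root: (- 9 28) = -19
Result: -19


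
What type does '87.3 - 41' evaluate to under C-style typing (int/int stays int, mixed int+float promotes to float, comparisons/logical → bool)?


Operand types: float - int
Rule: mixed int/float promotes to float; int/int stays int
Result type: float


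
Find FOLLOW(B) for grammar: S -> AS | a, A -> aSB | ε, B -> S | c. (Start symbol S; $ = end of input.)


$ ∈ FOLLOW(S). For each A -> αBβ: add FIRST(β)\{ε} to FOLLOW(B); if β nullable, add FOLLOW(A).
FOLLOW(B) = {a}


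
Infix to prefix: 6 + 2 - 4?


left-to-right (same/higher precedence on left): tree is (- (+ 6 2) 4)
Prefix: - + 6 2 4


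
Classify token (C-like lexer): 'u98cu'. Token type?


Pattern: letter/underscore followed by alphanumerics, not a keyword
Type: IDENTIFIER


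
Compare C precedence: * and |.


'*' is multiplicative (level 10); '|' is bitwise OR (level 3)
Higher level binds tighter
'*' has higher precedence than '|'


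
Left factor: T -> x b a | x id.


Common prefix: 'x'
Factored: T -> x T', T' -> b a | id


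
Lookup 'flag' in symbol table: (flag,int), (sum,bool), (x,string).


Lookup 'flag' → type int


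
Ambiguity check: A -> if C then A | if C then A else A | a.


dangling else: 'if C then if C then a else a' parses two ways
Ambiguous


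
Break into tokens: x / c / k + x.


Scan left to right, longest-match per lexeme
Tokens: ID(x), OP(/), ID(c), OP(/), ID(k), OP(+), ID(x)


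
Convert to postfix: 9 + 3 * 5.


* has higher precedence, evaluate 3*5 first
Postfix: 9 3 5 * +


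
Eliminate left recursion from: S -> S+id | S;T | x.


Left-recursive alternatives: S+id, S;T; non-recursive: x
Introduce S': S -> xS', S' -> +idS' | ;TS' | ε


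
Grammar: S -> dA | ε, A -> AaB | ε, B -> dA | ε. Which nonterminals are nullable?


A nonterminal is nullable iff some alternative derives ε (directly, or every symbol in it is nullable)
Nullable: {A, B, S}


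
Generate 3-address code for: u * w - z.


Break into single-operator statements:
t1 = u * w
t2 = t1 - z


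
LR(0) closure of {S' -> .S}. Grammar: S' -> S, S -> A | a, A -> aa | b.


Start: S' -> .S
For each item with dot before a nonterminal B, add B -> .γ for every B-production
Closure: [S' -> .S, S -> .A, S -> .a, A -> .aa, A -> .b]


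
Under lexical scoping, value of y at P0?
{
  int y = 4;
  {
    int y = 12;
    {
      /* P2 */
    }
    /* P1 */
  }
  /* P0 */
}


y declared in the same block as P0
y = 4


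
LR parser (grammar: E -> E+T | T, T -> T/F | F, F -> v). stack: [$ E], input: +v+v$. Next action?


shift '+' to continue E -> E+T
Action: shift


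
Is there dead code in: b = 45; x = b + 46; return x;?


b is read by x's definition; x is returned
No dead code


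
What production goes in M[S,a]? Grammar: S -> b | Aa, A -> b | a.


For [S, a]: 'a' ∈ FIRST(Aa)
Entry: S -> Aa


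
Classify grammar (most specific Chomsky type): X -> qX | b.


Right-linear: every RHS is a terminal or a terminal followed by one nonterminal
Classification: Type 3 (Regular)


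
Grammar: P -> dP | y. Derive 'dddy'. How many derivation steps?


Derivation: P => dP => ddP => dddP => dddy
Steps: 4


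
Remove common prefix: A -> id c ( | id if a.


Common prefix: 'id'
Factored: A -> id A', A' -> c ( | if a


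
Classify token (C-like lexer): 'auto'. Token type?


Pattern: reserved word
Type: KEYWORD


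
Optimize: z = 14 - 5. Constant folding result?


14 - 5 = 9 at compile time
Optimized: z = 9


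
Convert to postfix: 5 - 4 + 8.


Left to right (same or higher precedence on left)
Postfix: 5 4 - 8 +


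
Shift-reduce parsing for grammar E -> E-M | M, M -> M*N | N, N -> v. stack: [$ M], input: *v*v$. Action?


shift '*' to continue M -> M*N
Action: shift


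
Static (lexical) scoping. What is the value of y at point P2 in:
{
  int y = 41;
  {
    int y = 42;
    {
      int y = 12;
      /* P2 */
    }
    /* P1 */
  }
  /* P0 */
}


y declared in the same block as P2
y = 12


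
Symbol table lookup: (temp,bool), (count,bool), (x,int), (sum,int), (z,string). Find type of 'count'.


Lookup 'count' → type bool


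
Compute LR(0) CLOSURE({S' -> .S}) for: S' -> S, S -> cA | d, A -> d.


Start: S' -> .S
For each item with dot before a nonterminal B, add B -> .γ for every B-production
Closure: [S' -> .S, S -> .cA, S -> .d]


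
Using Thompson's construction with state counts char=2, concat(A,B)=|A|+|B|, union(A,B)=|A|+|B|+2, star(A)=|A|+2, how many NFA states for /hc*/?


Syntax tree has 2 char leaf(s), 0 union(s), 1 star(s)
chars contribute 2×2 = 4; each union adds +2; each star adds +2
Total: 4 + 0 + 2 = 6 states


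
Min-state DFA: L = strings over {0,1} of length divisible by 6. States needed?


Track length mod 6: states 0..5, accept at 0
Minimal DFA: 6 states


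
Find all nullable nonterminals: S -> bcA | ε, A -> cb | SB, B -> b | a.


A nonterminal is nullable iff some alternative derives ε (directly, or every symbol in it is nullable)
Nullable: {S}


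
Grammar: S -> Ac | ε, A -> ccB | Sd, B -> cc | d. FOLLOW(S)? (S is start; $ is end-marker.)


$ ∈ FOLLOW(S). For each A -> αBβ: add FIRST(β)\{ε} to FOLLOW(B); if β nullable, add FOLLOW(A).
FOLLOW(S) = {$, d}


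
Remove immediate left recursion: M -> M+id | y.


Left-recursive alternatives: M+id; non-recursive: y
Introduce M': M -> yM', M' -> +idM' | ε


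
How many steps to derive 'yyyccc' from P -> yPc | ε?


Derivation: P => yPc => yyPcc => yyyPccc => yyyccc
Steps: 4


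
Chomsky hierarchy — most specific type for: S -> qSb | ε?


Single nonterminal LHS, but q^n b^n is not regular
Classification: Type 2 (Context-Free)


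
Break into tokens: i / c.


Scan left to right, longest-match per lexeme
Tokens: ID(i), OP(/), ID(c)


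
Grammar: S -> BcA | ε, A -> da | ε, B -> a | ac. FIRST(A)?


Per alternative of A: FIRST(da) = {d}; FIRST(ε) = {ε}
FIRST(A) = {d, ε}


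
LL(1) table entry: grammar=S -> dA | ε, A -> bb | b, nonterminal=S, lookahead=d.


For [S, d]: 'd' ∈ FIRST(dA)
Entry: S -> dA


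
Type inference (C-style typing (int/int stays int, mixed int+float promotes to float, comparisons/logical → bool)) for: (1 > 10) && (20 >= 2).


Operand types: bool && bool
Rule: logical operators take bool operands and yield bool
Result type: bool


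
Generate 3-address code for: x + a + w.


Break into single-operator statements:
t1 = x + a
t2 = t1 + w


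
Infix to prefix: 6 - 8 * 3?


'*' binds tighter: tree is (- 6 (* 8 3))
Prefix: - 6 * 8 3


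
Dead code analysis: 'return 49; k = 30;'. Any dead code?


statement follows a return and is unreachable
Dead: 'k = 30'


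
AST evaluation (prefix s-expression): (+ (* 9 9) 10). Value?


Evaluate inner: (* 9 9) = 81
Evaluate root: (+ 81 10) = 91
Result: 91


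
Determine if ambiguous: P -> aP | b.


right-linear, alternatives start with distinct terminals 'a' vs 'b': unique leftmost derivation
Unambiguous


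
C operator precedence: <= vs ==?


'<=' is relational (level 7); '==' is equality (level 6)
Higher level binds tighter
'<=' has higher precedence than '=='


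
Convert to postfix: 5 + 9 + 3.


Left to right (same or higher precedence on left)
Postfix: 5 9 + 3 +


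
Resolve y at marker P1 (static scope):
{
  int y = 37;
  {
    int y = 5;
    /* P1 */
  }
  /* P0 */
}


y declared in the same block as P1
y = 5


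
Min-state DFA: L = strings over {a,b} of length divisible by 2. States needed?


Track length mod 2: states 0..1, accept at 0
Minimal DFA: 2 states


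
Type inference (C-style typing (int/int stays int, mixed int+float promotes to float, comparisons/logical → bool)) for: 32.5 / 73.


Operand types: float / int
Rule: mixed int/float promotes to float; int/int stays int
Result type: float


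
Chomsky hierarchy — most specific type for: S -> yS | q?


Right-linear: every RHS is a terminal or a terminal followed by one nonterminal
Classification: Type 3 (Regular)


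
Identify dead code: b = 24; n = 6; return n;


b is assigned but never read
Dead: 'b = 24'


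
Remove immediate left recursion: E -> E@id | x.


Left-recursive alternatives: E@id; non-recursive: x
Introduce E': E -> xE', E' -> @idE' | ε


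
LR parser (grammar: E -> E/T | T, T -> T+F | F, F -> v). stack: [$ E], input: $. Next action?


start symbol E on stack, input exhausted
Action: accept


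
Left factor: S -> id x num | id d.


Common prefix: 'id'
Factored: S -> id S', S' -> x num | d


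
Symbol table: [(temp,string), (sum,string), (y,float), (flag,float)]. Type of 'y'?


Lookup 'y' → type float


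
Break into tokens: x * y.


Scan left to right, longest-match per lexeme
Tokens: ID(x), OP(*), ID(y)


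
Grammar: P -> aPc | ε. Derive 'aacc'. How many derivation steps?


Derivation: P => aPc => aaPcc => aacc
Steps: 3


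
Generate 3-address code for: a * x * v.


Break into single-operator statements:
t1 = a * x
t2 = t1 * v


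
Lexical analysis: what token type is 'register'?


Pattern: reserved word
Type: KEYWORD


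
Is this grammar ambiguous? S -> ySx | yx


balanced y^n…x^n: each string has a unique parse
Unambiguous


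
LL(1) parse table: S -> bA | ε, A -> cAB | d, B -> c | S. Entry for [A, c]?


For [A, c]: 'c' ∈ FIRST(cAB)
Entry: A -> cAB


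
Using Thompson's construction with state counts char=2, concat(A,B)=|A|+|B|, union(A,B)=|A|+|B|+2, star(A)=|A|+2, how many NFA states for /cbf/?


Syntax tree has 3 char leaf(s), 0 union(s), 0 star(s)
chars contribute 3×2 = 6; each union adds +2; each star adds +2
Total: 6 + 0 + 0 = 6 states


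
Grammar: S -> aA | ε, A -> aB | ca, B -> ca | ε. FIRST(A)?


Per alternative of A: FIRST(aB) = {a}; FIRST(ca) = {c}
FIRST(A) = {a, c}


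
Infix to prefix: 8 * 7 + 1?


left-to-right (same/higher precedence on left): tree is (+ (* 8 7) 1)
Prefix: + * 8 7 1


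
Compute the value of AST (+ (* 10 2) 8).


Evaluate inner: (* 10 2) = 20
Evaluate root: (+ 20 8) = 28
Result: 28


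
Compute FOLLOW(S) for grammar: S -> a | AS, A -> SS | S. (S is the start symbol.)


$ ∈ FOLLOW(S). For each A -> αBβ: add FIRST(β)\{ε} to FOLLOW(B); if β nullable, add FOLLOW(A).
FOLLOW(S) = {$, a}


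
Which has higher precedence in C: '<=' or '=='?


'<=' is relational (level 7); '==' is equality (level 6)
Higher level binds tighter
'<=' has higher precedence than '=='


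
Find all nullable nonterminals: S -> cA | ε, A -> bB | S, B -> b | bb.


A nonterminal is nullable iff some alternative derives ε (directly, or every symbol in it is nullable)
Nullable: {A, S}


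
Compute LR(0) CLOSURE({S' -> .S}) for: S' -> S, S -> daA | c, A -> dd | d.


Start: S' -> .S
For each item with dot before a nonterminal B, add B -> .γ for every B-production
Closure: [S' -> .S, S -> .daA, S -> .c]


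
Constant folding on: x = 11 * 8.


11 * 8 = 88 at compile time
Optimized: x = 88


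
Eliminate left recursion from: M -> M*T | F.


Left-recursive alternatives: M*T; non-recursive: F
Introduce M': M -> FM', M' -> *TM' | ε


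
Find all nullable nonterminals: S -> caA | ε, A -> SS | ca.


A nonterminal is nullable iff some alternative derives ε (directly, or every symbol in it is nullable)
Nullable: {A, S}


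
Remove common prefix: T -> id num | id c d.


Common prefix: 'id'
Factored: T -> id T', T' -> num | c d


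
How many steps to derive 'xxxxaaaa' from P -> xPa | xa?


Derivation: P => xPa => xxPaa => xxxPaaa => xxxxaaaa
Steps: 4


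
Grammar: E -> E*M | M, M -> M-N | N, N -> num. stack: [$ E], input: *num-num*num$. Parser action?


shift '*' to continue E -> E*M
Action: shift


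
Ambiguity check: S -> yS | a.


right-linear, alternatives start with distinct terminals 'y' vs 'a': unique leftmost derivation
Unambiguous


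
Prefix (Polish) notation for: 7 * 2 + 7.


left-to-right (same/higher precedence on left): tree is (+ (* 7 2) 7)
Prefix: + * 7 2 7


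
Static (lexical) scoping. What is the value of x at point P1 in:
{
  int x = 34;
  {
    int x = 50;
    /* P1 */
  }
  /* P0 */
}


x declared in the same block as P1
x = 50


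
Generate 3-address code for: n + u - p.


Break into single-operator statements:
t1 = n + u
t2 = t1 - p


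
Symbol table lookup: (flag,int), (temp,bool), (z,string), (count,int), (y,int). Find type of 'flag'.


Lookup 'flag' → type int


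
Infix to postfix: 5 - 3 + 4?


Left to right (same or higher precedence on left)
Postfix: 5 3 - 4 +


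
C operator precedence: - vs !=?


'-' is additive (level 9); '!=' is equality (level 6)
Higher level binds tighter
'-' has higher precedence than '!='


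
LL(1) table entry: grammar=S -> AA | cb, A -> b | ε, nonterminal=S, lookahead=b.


For [S, b]: 'b' ∈ FIRST(AA)
Entry: S -> AA


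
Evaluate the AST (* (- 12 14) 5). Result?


Evaluate inner: (- 12 14) = -2
Evaluate root: (* -2 5) = -10
Result: -10


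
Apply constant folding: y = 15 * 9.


15 * 9 = 135 at compile time
Optimized: y = 135


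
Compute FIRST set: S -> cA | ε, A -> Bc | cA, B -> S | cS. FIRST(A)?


Per alternative of A: FIRST(Bc) = {c}; FIRST(cA) = {c}
FIRST(A) = {c}


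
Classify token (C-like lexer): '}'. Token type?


Pattern: delimiter/punctuation
Type: PUNCTUATION


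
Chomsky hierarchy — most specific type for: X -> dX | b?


Right-linear: every RHS is a terminal or a terminal followed by one nonterminal
Classification: Type 3 (Regular)


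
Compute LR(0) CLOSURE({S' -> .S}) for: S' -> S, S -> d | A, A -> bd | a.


Start: S' -> .S
For each item with dot before a nonterminal B, add B -> .γ for every B-production
Closure: [S' -> .S, S -> .d, S -> .A, A -> .bd, A -> .a]


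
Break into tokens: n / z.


Scan left to right, longest-match per lexeme
Tokens: ID(n), OP(/), ID(z)


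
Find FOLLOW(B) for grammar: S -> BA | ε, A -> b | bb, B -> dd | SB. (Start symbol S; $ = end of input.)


$ ∈ FOLLOW(S). For each A -> αBβ: add FIRST(β)\{ε} to FOLLOW(B); if β nullable, add FOLLOW(A).
FOLLOW(B) = {b}


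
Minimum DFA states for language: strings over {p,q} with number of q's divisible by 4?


Track (count of q) mod 4: states 0..3, accept at 0
Minimal DFA: 4 states


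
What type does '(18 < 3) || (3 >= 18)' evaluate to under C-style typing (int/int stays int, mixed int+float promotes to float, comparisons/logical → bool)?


Operand types: bool || bool
Rule: logical operators take bool operands and yield bool
Result type: bool


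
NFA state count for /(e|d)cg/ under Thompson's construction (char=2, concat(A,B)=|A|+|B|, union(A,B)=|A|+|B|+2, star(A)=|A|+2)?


Syntax tree has 4 char leaf(s), 1 union(s), 0 star(s)
chars contribute 4×2 = 8; each union adds +2; each star adds +2
Total: 8 + 2 + 0 = 10 states


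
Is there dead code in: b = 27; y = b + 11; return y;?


b is read by y's definition; y is returned
No dead code


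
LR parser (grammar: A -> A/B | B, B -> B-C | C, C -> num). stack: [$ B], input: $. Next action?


lookahead ∉ {-} so B won't extend; reduce A -> B
Action: reduce (A -> B)


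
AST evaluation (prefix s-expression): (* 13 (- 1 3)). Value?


Evaluate inner: (- 1 3) = -2
Evaluate root: (* 13 -2) = -26
Result: -26


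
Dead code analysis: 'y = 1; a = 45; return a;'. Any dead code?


y is assigned but never read
Dead: 'y = 1'


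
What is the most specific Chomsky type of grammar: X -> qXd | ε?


Single nonterminal LHS, but q^n d^n is not regular
Classification: Type 2 (Context-Free)


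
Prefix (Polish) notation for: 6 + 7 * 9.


'*' binds tighter: tree is (+ 6 (* 7 9))
Prefix: + 6 * 7 9


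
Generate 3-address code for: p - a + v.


Break into single-operator statements:
t1 = p - a
t2 = t1 + v


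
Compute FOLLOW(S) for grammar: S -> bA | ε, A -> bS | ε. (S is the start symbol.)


$ ∈ FOLLOW(S). For each A -> αBβ: add FIRST(β)\{ε} to FOLLOW(B); if β nullable, add FOLLOW(A).
FOLLOW(S) = {$}


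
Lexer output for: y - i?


Scan left to right, longest-match per lexeme
Tokens: ID(y), OP(-), ID(i)


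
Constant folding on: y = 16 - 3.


16 - 3 = 13 at compile time
Optimized: y = 13


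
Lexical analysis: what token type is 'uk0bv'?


Pattern: letter/underscore followed by alphanumerics, not a keyword
Type: IDENTIFIER


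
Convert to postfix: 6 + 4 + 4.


Left to right (same or higher precedence on left)
Postfix: 6 4 + 4 +


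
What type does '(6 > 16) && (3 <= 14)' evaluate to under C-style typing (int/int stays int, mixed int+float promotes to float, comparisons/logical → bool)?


Operand types: bool && bool
Rule: logical operators take bool operands and yield bool
Result type: bool


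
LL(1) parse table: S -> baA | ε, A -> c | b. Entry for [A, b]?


For [A, b]: 'b' ∈ FIRST(b)
Entry: A -> b


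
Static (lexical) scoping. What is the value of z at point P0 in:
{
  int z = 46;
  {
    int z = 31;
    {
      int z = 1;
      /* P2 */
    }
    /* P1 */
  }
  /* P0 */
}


z declared in the same block as P0
z = 46


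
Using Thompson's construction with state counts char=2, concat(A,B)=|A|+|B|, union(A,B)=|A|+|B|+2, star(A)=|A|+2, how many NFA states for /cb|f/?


Syntax tree has 3 char leaf(s), 1 union(s), 0 star(s)
chars contribute 3×2 = 6; each union adds +2; each star adds +2
Total: 6 + 2 + 0 = 8 states


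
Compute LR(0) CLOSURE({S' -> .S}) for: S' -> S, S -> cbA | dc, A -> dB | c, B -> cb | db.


Start: S' -> .S
For each item with dot before a nonterminal B, add B -> .γ for every B-production
Closure: [S' -> .S, S -> .cbA, S -> .dc]


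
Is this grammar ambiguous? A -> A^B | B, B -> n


precedence layered via separate nonterminal B: deterministic
Unambiguous


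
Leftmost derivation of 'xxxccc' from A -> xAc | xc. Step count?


Derivation: A => xAc => xxAcc => xxxccc
Steps: 3


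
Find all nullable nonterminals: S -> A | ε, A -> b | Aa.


A nonterminal is nullable iff some alternative derives ε (directly, or every symbol in it is nullable)
Nullable: {S}


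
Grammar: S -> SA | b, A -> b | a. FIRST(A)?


Per alternative of A: FIRST(b) = {b}; FIRST(a) = {a}
FIRST(A) = {a, b}


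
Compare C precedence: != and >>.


'>>' is shift (level 8); '!=' is equality (level 6)
Higher level binds tighter
'>>' has higher precedence than '!='


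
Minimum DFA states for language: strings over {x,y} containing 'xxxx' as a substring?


KMP-style automaton: 4 progress states + 1 absorbing accept = 5
Minimal DFA: 5 states


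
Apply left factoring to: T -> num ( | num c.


Common prefix: 'num'
Factored: T -> num T', T' -> ( | c


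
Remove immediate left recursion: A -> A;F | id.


Left-recursive alternatives: A;F; non-recursive: id
Introduce A': A -> idA', A' -> ;FA' | ε


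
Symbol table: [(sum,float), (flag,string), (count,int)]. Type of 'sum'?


Lookup 'sum' → type float


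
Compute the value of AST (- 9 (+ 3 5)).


Evaluate inner: (+ 3 5) = 8
Evaluate root: (- 9 8) = 1
Result: 1


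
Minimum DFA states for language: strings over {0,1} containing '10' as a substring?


KMP-style automaton: 2 progress states + 1 absorbing accept = 3
Minimal DFA: 3 states


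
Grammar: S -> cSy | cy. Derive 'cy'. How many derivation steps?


Derivation: S => cy
Steps: 1


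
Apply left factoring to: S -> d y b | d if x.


Common prefix: 'd'
Factored: S -> d S', S' -> y b | if x


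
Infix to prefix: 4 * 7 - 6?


left-to-right (same/higher precedence on left): tree is (- (* 4 7) 6)
Prefix: - * 4 7 6


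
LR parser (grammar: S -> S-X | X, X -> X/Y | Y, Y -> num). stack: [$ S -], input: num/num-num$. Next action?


no handle ('S-' is not any RHS); shift 'num'
Action: shift
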